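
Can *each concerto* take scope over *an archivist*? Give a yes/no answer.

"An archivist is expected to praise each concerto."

Yes

*each concerto* is the object of the infinitival complement of a raising predicate; raising infinitives are transparent for QR, so the two DPs are in effect clausemates.
Clause-internal QR can adjoin the lower DP above the subject, yielding the inverse reading.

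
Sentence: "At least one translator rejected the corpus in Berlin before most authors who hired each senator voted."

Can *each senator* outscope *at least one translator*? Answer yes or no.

*each senator* occurs within the relative clause *who hired each senator*, which is itself inside the adjunct *before most authors who hired each senator voted*.
Even if one barrier were somehow void, the other would still block QR.
The inverse ordering *each senator* > *at least one translator* is therefore underivable.

No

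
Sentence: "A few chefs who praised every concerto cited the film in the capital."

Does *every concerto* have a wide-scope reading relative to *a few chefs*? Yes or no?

No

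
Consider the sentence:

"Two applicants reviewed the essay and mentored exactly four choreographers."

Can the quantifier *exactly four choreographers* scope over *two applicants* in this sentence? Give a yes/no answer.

No

The DP *exactly four choreographers* is contained in one conjunct of the coordinate structure (*mentored exactly four choreographers*).
QR out of a conjunct would have to apply non-ATB, which the CSC forbids.
*exactly four choreographers* is confined to the island and cannot take scope over *two applicants*.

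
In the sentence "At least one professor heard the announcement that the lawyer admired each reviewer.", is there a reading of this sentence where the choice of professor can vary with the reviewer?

The described interpretation is the *each reviewer* > *at least one professor* scoping.
*each reviewer* sits inside the complex NP *the announcement that the lawyer admired each reviewer*.
The complex NP is opaque for QR — the quantifier is frozen inside the noun's complement.
*each reviewer* > *at least one professor* would require crossing that boundary, which is illicit.

No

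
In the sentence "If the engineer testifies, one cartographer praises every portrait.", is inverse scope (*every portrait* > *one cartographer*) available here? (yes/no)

Yes

Although there is an adjunct clause, *every portrait* is in the main clause, not inside the adjunct.
Clause-internal QR can adjoin the lower DP above the subject, yielding the inverse reading.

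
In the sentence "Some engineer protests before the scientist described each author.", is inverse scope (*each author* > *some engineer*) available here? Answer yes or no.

The DP *each author* is contained in the adjunct clause *before the scientist described each author*.
Scope out of an adjunct clause is unavailable: QR respects the adjunct-island constraint.
The inverse ordering *each author* > *some engineer* is therefore underivable.
(Only the surface reading survives: one fixed engineer with respect to all the relevant authors.)

No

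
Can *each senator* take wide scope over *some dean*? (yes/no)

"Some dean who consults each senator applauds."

No

*each senator* is embedded in the relative clause *who consults each senator*.
Relative clauses are scope islands: a quantifier cannot QR out of a relative clause to take scope in the matrix clause.
*each senator* is confined to the island and cannot take scope over *some dean*.
(Only the surface reading survives: one fixed dean with respect to all the relevant senators.)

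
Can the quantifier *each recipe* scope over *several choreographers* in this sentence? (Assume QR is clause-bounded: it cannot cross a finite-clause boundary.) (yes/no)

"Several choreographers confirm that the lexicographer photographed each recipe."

The DP *each recipe* is contained in the finite complement clause *that the lexicographer photographed each recipe*.
Given the clause-boundedness assumption, QR cannot cross the finite CP into the matrix.
So the wide-scope reading for *each recipe* is blocked.

No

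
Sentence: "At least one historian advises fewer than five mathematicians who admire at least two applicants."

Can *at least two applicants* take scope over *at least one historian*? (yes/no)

No

Structurally, *at least two applicants* is inside the relative clause *who admire at least two applicants* modifying *fewer than five mathematicians*.
A relative clause is a scope island — quantifier raising cannot cross its boundary.
Hence only narrow scope for *at least two applicants* (under *at least one historian*) survives.
(Only the surface reading survives: one fixed historian with respect to all the relevant applicants.)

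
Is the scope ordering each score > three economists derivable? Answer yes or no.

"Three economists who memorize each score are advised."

*each score* occurs within the relative clause *who memorize each score*.
Relative clauses are scope islands: a quantifier cannot QR out of a relative clause to take scope in the matrix clause.
So the wide-scope reading for *each score* is blocked.

No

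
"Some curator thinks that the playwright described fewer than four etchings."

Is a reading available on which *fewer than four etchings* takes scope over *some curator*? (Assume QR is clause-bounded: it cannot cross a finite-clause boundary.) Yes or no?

No

*fewer than four etchings* sits inside the finite complement clause *that the playwright described fewer than four etchings*.
Given the clause-boundedness assumption, QR cannot cross the finite CP into the matrix.
So the wide-scope reading for *fewer than four etchings* is blocked.
(Only the surface reading survives: one fixed curator with respect to all the relevant etchings.)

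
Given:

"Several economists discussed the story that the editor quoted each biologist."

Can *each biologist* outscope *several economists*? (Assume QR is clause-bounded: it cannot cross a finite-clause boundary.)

*each biologist* occurs within the complex NP *the story that the editor quoted each biologist*.
The complex NP is opaque for QR — the quantifier is frozen inside the noun's complement.
Hence only narrow scope for *each biologist* (under *several economists*) survives.

No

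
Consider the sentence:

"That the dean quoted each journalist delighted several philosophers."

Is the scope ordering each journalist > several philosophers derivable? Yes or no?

No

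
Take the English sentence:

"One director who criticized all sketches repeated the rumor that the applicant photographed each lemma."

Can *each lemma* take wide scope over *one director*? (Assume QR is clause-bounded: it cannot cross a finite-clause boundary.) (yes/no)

*each lemma* is embedded in the complex NP *the rumor that the applicant photographed each lemma*.
Since the clause is the complement of a nominal head, the CNPC blocks scope extraction.
So *each lemma* cannot raise high enough to outscope *one director*; only the surface ordering *one director* > *each lemma* is available.

No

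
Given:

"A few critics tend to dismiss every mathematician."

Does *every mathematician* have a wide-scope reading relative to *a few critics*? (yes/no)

Yes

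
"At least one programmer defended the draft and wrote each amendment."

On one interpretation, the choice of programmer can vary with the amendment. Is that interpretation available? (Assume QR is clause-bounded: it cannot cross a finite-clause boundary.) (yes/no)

This is the *each amendment* > *at least one programmer* reading.
*each amendment* is embedded in one conjunct of the coordinate structure (*wrote each amendment*).
Asymmetric QR out of one conjunct violates the Coordinate Structure Constraint.
*each amendment* > *at least one programmer* would require crossing that boundary, which is illicit.

No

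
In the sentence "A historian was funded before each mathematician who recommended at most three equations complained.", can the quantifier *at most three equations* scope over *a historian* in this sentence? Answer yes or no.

No

*at most three equations* sits inside the relative clause *who recommended at most three equations*, which is itself inside the adjunct *before each mathematician who recommended at most three equations complained*.
Even if one barrier were somehow void, the other would still block QR.
So *at most three equations* cannot raise to a position above *a historian*.
(Only the surface reading survives: one fixed historian with respect to all the relevant equations.)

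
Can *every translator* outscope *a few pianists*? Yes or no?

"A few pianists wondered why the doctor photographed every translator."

No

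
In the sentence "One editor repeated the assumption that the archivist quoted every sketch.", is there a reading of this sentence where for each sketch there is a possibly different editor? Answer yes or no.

No

That reading corresponds to *every sketch* > *one editor*.
The DP *every sketch* is contained in the complex NP *the assumption that the archivist quoted every sketch*.
The Complex NP Constraint bars QR out of the complement clause of a noun.
The inverse ordering *every sketch* > *one editor* is therefore underivable.
(Only the surface reading survives: one fixed editor with respect to all the relevant sketches.)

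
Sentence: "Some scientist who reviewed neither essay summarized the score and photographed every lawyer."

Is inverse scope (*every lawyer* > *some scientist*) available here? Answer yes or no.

No

*every lawyer* sits inside one conjunct of the coordinate structure (*photographed every lawyer*).
A quantifier cannot raise out of one conjunct of a coordination across the whole coordinate structure — the CSC applies to QR.
Hence only narrow scope for *every lawyer* (under *some scientist*) survives.
(Only the surface reading survives: one fixed scientist with respect to all the relevant lawyers.)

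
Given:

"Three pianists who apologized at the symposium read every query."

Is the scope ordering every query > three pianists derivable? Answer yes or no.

Yes

The relative clause *who apologized at the symposium* modifies *three pianists*, but *every query* is not inside that relative clause — it is an argument of the matrix verb.
Since no island is crossed, the inverse ordering is licensed alongside surface scope.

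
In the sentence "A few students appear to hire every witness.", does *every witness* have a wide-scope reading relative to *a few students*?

Yes

*every witness* is inside a raising infinitive, which is transparent to QR (no CP barrier), so it behaves as a matrix argument.
Ordinary QR to a clause-peripheral position gives the wide-scope LF for the lower DP.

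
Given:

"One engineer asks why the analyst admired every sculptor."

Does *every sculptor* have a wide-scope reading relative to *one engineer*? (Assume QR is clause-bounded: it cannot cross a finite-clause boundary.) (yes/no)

No

The target quantifier *every sculptor* is part of the embedded question *why the analyst admired every sculptor*.
An indirect question is a wh-island; the filled [Spec,CP] blocks QR across the CP edge.
The inverse ordering *every sculptor* > *one engineer* is therefore underivable.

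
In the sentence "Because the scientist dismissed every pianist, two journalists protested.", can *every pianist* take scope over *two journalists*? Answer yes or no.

No

*every pianist* is embedded in the adjunct clause *because the scientist dismissed every pianist*.
Scope out of an adjunct clause is unavailable: QR respects the adjunct-island constraint.
The ordering *every pianist* > *two journalists* is therefore underivable.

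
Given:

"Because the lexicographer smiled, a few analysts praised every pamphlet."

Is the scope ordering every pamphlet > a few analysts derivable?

Although there is an adjunct clause, *every pamphlet* is in the main clause, not inside the adjunct.
Clause-internal QR can adjoin the lower DP above the subject, yielding the inverse reading.
Both orderings are possible: *a few analysts* > *every pamphlet* and *every pamphlet* > *a few analysts*.

Yes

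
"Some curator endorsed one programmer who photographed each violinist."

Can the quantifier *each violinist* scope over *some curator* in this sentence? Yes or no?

The DP *each violinist* is contained in the relative clause *who photographed each violinist* modifying *one programmer*.
Relative clauses are scope islands: a quantifier cannot QR out of a relative clause to take scope in the matrix clause.
*each violinist* > *some curator* would require crossing that boundary, which is illicit.

No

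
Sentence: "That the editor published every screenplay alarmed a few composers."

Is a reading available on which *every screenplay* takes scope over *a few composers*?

No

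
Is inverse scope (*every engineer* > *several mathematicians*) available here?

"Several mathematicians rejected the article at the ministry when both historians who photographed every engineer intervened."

No

*every engineer* is embedded in the relative clause *who photographed every engineer*, which is itself inside the adjunct *when both historians who photographed every engineer intervened*.
The quantifier would have to escape first the RC and then the adjunct — two independent island violations.
So *every engineer* cannot raise high enough to outscope *several mathematicians*; only the surface ordering *several mathematicians* > *every engineer* is available.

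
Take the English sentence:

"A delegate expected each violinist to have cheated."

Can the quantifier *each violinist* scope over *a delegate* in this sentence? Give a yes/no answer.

ECM infinitives lack a CP barrier, so *each violinist* can QR over the matrix subject *a delegate*.
Nothing blocks QR of the lower DP to a position above the higher one, so inverse scope is available.
Both orderings are possible: *a delegate* > *each violinist* and *each violinist* > *a delegate*.

Yes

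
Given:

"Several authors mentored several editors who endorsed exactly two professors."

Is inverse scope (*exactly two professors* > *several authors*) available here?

*exactly two professors* is embedded in the relative clause *who endorsed exactly two professors* modifying *several editors*.
The relative clause forms an island for QR, so the quantifier is confined to the head noun's restrictor.
So the wide-scope reading for *exactly two professors* is blocked.

No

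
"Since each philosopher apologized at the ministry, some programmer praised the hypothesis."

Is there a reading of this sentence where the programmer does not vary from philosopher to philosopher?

Yes

The described interpretation is the *some programmer* > *each philosopher* scoping.
Nothing needs to raise out of an island for *some programmer* > *each philosopher*: *some programmer* takes scope from its matrix position over the clause containing *each philosopher*.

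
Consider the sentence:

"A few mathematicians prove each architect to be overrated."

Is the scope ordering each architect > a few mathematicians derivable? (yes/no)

Yes

This is an ECM construction: *each architect* is the infinitival subject, Case-marked by the matrix verb, and the infinitive is transparent for QR.
Clause-internal QR can adjoin the lower DP above the subject, yielding the inverse reading.
So *each architect* > *a few mathematicians* is among the available readings.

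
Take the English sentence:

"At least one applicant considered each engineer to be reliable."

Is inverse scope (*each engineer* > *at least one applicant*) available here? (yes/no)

ECM infinitives lack a CP barrier, so *each engineer* can QR over the matrix subject *at least one applicant*.
Ordinary QR to a clause-peripheral position gives the wide-scope LF for the lower DP.
Both orderings are possible: *at least one applicant* > *each engineer* and *each engineer* > *at least one applicant*.

Yes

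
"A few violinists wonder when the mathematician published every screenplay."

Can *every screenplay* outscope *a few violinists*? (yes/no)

No

*every screenplay* occurs within the embedded question *when the mathematician published every screenplay*.
An indirect question is a wh-island; the filled [Spec,CP] blocks QR across the CP edge.
So *every screenplay* cannot raise high enough to outscope *a few violinists*; only the surface ordering *a few violinists* > *every screenplay* is available.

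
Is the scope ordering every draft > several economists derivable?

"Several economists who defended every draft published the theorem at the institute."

No

The DP *every draft* is contained in the relative clause *who defended every draft*.
A relative clause is a scope island — quantifier raising cannot cross its boundary.
So *every draft* cannot raise to a position above *several economists*.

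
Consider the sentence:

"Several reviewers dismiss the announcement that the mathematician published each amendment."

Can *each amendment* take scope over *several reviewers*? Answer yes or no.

The target quantifier *each amendment* is part of the complex NP *the announcement that the mathematician published each amendment*.
Since the clause is the complement of a nominal head, the CNPC blocks scope extraction.
There is no licit LF on which *each amendment* c-commands *several reviewers*.

No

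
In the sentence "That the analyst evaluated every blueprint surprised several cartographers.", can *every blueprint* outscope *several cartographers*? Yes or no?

*every blueprint* sits inside the sentential subject *that the analyst evaluated every blueprint*.
The subject-island constraint blocks QR out of a clausal subject.
So *every blueprint* cannot raise to a position above *several cartographers*.

No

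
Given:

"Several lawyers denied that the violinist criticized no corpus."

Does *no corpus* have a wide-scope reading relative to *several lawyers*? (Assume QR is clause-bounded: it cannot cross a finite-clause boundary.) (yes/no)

No

The DP *no corpus* is contained in the finite complement clause *that the violinist criticized no corpus*.
Given the clause-boundedness assumption, QR cannot cross the finite CP into the matrix.
So *no corpus* cannot raise high enough to outscope *several lawyers*; only the surface ordering *several lawyers* > *no corpus* is available.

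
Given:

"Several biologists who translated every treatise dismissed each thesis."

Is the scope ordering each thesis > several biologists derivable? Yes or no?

Although the sentence contains a relative clause (*who translated every treatise*), *each thesis* is outside it, in the matrix VP.
Nothing blocks QR of the lower DP to a position above the higher one, so inverse scope is available.

Yes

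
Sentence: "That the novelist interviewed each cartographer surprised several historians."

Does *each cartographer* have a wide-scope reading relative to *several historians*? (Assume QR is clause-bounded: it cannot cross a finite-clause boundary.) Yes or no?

The DP *each cartographer* is contained in the sentential subject *that the novelist interviewed each cartographer*.
The subject-island constraint blocks QR out of a clausal subject.
The ordering *each cartographer* > *several historians* is therefore underivable.

No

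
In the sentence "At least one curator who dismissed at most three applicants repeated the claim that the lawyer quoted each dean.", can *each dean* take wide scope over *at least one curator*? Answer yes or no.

No

The target quantifier *each dean* is part of the complex NP *the claim that the lawyer quoted each dean*.
A that-clause complement to a noun is an island; QR cannot cross the NP boundary.
Hence only narrow scope for *each dean* (under *at least one curator*) survives.
(Only the surface reading survives: one fixed curator with respect to all the relevant deans.)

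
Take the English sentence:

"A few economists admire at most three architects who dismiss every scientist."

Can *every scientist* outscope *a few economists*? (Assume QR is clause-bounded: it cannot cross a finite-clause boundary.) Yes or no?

The target quantifier *every scientist* is part of the relative clause *who dismiss every scientist* modifying *at most three architects*.
Relative clauses are scope islands: a quantifier cannot QR out of a relative clause to take scope in the matrix clause.
There is no licit LF on which *every scientist* c-commands *a few economists*.

No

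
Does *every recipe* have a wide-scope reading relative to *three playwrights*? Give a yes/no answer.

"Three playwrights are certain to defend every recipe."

Yes

*every recipe* is the object of the infinitival complement of a raising predicate; raising infinitives are transparent for QR, so the two DPs are in effect clausemates.
QR within a single clause is free, so the lower quantifier may take scope over the higher one.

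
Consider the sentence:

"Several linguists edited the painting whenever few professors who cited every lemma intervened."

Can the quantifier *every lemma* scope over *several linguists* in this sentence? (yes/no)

No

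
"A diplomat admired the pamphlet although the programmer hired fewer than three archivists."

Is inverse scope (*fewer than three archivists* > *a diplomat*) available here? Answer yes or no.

*fewer than three archivists* sits inside the adjunct clause *although the programmer hired fewer than three archivists*.
Adverbial clauses are not L-marked, so they are barriers for QR — the quantifier cannot escape the adjunct.
So the wide-scope reading for *fewer than three archivists* is blocked.
(Only the surface reading survives: one fixed diplomat with respect to all the relevant archivists.)

No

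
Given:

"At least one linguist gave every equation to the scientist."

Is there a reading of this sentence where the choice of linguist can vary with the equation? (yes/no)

That reading corresponds to *every equation* > *at least one linguist*.
Both DPs are arguments of the same predicate; there is no clause or island boundary between them.
Since no island is crossed, the inverse ordering is licensed alongside surface scope.
Both orderings are possible: *at least one linguist* > *every equation* and *every equation* > *at least one linguist*.

Yes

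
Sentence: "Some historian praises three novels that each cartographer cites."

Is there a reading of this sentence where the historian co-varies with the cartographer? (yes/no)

No

That reading corresponds to *each cartographer* > *some historian*.
The target quantifier *each cartographer* is part of the relative clause *that each cartographer cites* modifying *three novels*.
A relative clause is a scope island — quantifier raising cannot cross its boundary.
*each cartographer* is confined to the island and cannot take scope over *some historian*.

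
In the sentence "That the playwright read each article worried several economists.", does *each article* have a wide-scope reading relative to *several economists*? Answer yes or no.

No

*each article* sits inside the sentential subject *that the playwright read each article*.
The subject-island constraint blocks QR out of a clausal subject.
So *each article* cannot raise to a position above *several economists*.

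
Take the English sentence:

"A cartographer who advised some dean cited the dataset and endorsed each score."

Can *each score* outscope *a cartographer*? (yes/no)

No

*each score* is embedded in one conjunct of the coordinate structure (*endorsed each score*).
Coordinate structures are islands for non-across-the-board movement, QR included.
Hence only narrow scope for *each score* (under *a cartographer*) survives.
(Only the surface reading survives: one fixed cartographer with respect to all the relevant scores.)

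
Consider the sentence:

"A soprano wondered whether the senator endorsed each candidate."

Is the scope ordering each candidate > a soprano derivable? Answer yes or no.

The DP *each candidate* is contained in the embedded question *whether the senator endorsed each candidate*.
Embedded questions are wh-islands: a quantifier inside an indirect question cannot QR into the matrix clause.
*each candidate* is confined to the island and cannot take scope over *a soprano*.

No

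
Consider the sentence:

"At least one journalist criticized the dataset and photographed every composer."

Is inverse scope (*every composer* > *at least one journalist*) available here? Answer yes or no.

No

*every composer* sits inside one conjunct of the coordinate structure (*photographed every composer*).
Coordinate structures are islands for non-across-the-board movement, QR included.
There is no licit LF on which *every composer* c-commands *at least one journalist*.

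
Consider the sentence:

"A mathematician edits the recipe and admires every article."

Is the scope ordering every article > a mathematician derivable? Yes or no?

No

*every article* sits inside one conjunct of the coordinate structure (*admires every article*).
A quantifier cannot raise out of one conjunct of a coordination across the whole coordinate structure — the CSC applies to QR.
So *every article* cannot raise to a position above *a mathematician*.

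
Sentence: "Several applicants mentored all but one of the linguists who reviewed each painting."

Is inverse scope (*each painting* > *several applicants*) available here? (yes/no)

No

*each painting* sits inside the relative clause *who reviewed each painting* modifying *all but one of the linguists*.
Quantifiers inside a relative clause are trapped there; the RC boundary blocks QR.
The inverse ordering *each painting* > *several applicants* is therefore underivable.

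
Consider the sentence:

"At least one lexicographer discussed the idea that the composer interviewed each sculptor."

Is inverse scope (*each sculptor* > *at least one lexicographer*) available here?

No

*each sculptor* is embedded in the complex NP *the idea that the composer interviewed each sculptor*.
The Complex NP Constraint bars QR out of the complement clause of a noun.
There is no licit LF on which *each sculptor* c-commands *at least one lexicographer*.
(Only the surface reading survives: one fixed lexicographer with respect to all the relevant sculptors.)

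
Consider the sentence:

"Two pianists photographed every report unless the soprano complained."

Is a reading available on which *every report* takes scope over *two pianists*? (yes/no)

Although there is an adjunct clause, *every report* is in the main clause, not inside the adjunct.
No island intervenes, so both surface and inverse scope are derivable.

Yes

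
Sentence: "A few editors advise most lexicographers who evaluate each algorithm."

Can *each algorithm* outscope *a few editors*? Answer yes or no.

No

Structurally, *each algorithm* is inside the relative clause *who evaluate each algorithm* modifying *most lexicographers*.
The relative clause forms an island for QR, so the quantifier is confined to the head noun's restrictor.
Hence only narrow scope for *each algorithm* (under *a few editors*) survives.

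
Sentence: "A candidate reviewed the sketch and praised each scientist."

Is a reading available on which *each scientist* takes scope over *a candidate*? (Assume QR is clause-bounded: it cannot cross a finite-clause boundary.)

No

*each scientist* occurs within one conjunct of the coordinate structure (*praised each scientist*).
The Coordinate Structure Constraint blocks movement (including QR) out of a single conjunct.
Hence only narrow scope for *each scientist* (under *a candidate*) survives.
(Only the surface reading survives: one fixed candidate with respect to all the relevant scientists.)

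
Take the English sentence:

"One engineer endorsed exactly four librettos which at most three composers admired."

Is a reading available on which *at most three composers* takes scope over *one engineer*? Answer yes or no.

No

*at most three composers* occurs within the relative clause *which at most three composers admired* modifying *exactly four librettos*.
The relative clause forms an island for QR, so the quantifier is confined to the head noun's restrictor.
So the wide-scope reading for *at most three composers* is blocked.
(Only the surface reading survives: one fixed engineer with respect to all the relevant composers.)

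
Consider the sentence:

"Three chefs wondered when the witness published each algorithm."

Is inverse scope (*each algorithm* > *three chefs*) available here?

No

Structurally, *each algorithm* is inside the embedded question *when the witness published each algorithm*.
QR across an interrogative CP boundary is ruled out as a wh-island violation.
Hence only narrow scope for *each algorithm* (under *three chefs*) survives.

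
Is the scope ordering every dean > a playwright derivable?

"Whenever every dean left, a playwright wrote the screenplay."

No

Structurally, *every dean* is inside the adjunct clause *whenever every dean left*.
Adjunct clauses are scope islands: a quantifier inside an adjunct cannot raise into the matrix clause.
*every dean* > *a playwright* would require crossing that boundary, which is illicit.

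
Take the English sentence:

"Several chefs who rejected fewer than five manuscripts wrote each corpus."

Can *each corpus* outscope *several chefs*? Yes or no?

*each corpus* is a matrix argument; only *several chefs* is modified by the relative clause *who rejected fewer than five manuscripts*, so the RC island is irrelevant to the target quantifier.
Since no island is crossed, the inverse ordering is licensed alongside surface scope.

Yes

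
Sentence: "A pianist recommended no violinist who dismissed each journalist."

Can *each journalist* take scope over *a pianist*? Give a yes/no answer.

*each journalist* is embedded in the relative clause *who dismissed each journalist* modifying *no violinist*.
Relative clauses block scope extraction: QR cannot target a position outside the modified NP.
So the wide-scope reading for *each journalist* is blocked.

No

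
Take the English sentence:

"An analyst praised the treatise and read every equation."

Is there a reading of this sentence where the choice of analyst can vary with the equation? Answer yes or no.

No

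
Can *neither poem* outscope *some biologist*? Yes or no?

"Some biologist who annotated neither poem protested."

No

The DP *neither poem* is contained in the relative clause *who annotated neither poem*.
QR out of a relative clause is ruled out by the relative-clause island constraint.
Hence only narrow scope for *neither poem* (under *some biologist*) survives.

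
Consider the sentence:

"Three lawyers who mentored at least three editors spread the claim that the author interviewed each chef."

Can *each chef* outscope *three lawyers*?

No

*each chef* occurs within the complex NP *the claim that the author interviewed each chef*.
Noun-complement clauses are scope islands (the Complex NP Constraint): a quantifier inside one cannot scope into the matrix.
Hence only narrow scope for *each chef* (under *three lawyers*) survives.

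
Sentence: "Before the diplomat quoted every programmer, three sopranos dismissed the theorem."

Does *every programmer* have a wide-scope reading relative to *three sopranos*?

No

The target quantifier *every programmer* is part of the adjunct clause *before the diplomat quoted every programmer*.
The adjunct-island constraint bars QR out of an adverbial clause.
The ordering *every programmer* > *three sopranos* is therefore underivable.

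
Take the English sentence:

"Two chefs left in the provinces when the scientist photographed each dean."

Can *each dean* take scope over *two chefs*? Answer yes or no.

*each dean* is embedded in the adjunct clause *when the scientist photographed each dean*.
Adverbial clauses are not L-marked, so they are barriers for QR — the quantifier cannot escape the adjunct.
Hence only narrow scope for *each dean* (under *two chefs*) survives.

No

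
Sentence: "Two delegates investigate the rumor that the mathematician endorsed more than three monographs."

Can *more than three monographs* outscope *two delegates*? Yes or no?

The DP *more than three monographs* is contained in the complex NP *the rumor that the mathematician endorsed more than three monographs*.
Noun-complement clauses are scope islands (the Complex NP Constraint): a quantifier inside one cannot scope into the matrix.
*more than three monographs* is confined to the island and cannot take scope over *two delegates*.

No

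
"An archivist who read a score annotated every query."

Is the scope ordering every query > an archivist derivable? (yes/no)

Yes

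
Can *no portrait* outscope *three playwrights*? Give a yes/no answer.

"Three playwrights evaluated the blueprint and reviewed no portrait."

No

*no portrait* is embedded in one conjunct of the coordinate structure (*reviewed no portrait*).
QR out of a conjunct would have to apply non-ATB, which the CSC forbids.
*no portrait* is confined to the island and cannot take scope over *three playwrights*.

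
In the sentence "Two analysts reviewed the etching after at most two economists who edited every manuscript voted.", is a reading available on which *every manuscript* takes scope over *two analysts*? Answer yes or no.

No

*every manuscript* occurs within the relative clause *who edited every manuscript*, which is itself inside the adjunct *after at most two economists who edited every manuscript voted*.
Even if one barrier were somehow void, the other would still block QR.
Hence only narrow scope for *every manuscript* (under *two analysts*) survives.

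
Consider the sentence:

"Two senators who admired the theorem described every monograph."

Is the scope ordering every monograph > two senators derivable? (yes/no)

Yes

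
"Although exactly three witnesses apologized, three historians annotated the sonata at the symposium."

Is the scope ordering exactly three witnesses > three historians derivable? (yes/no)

No

*exactly three witnesses* sits inside the adjunct clause *although exactly three witnesses apologized*.
Adjuncts are opaque for quantifier raising; a quantifier in an adjunct stays inside it.
*exactly three witnesses* > *three historians* would require crossing that boundary, which is illicit.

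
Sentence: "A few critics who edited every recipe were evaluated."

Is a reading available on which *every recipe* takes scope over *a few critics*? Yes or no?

No

*every recipe* sits inside the relative clause *who edited every recipe*.
Relative clauses are scope islands: a quantifier cannot QR out of a relative clause to take scope in the matrix clause.
Hence only narrow scope for *every recipe* (under *a few critics*) survives.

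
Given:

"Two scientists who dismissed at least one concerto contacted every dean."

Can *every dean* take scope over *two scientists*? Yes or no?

*every dean* sits in the matrix clause, not in the relative clause on *two scientists*.
Since no island is crossed, the inverse ordering is licensed alongside surface scope.
Both orderings are possible: *two scientists* > *every dean* and *every dean* > *two scientists*.

Yes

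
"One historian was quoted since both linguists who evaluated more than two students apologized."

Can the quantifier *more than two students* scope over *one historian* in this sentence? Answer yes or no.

No

*more than two students* is embedded in the relative clause *who evaluated more than two students*, which is itself inside the adjunct *since both linguists who evaluated more than two students apologized*.
Two island boundaries intervene — the relative clause and the adjunct. Either alone would block QR.
*more than two students* > *one historian* would require crossing that boundary, which is illicit.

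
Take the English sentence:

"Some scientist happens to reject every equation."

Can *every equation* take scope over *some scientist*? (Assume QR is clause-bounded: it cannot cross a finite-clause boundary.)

Yes

*every equation* is inside a raising infinitive, which is transparent to QR (no CP barrier), so it behaves as a matrix argument.
With no island boundary between them, the object can take inverse scope over the subject via ordinary QR within the clause.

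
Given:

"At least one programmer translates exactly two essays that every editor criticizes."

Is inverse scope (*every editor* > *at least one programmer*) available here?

The DP *every editor* is contained in the relative clause *that every editor criticizes* modifying *exactly two essays*.
A relative clause is a scope island — quantifier raising cannot cross its boundary.
So *every editor* cannot raise to a position above *at least one programmer*.
(Only the surface reading survives: one fixed programmer with respect to all the relevant editors.)

No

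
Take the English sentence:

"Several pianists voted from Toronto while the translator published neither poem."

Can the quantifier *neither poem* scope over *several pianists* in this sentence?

No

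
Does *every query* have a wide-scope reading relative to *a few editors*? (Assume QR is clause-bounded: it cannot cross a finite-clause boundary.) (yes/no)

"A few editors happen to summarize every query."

Yes

*every query* is inside a raising infinitive, which is transparent to QR (no CP barrier), so it behaves as a matrix argument.
No island intervenes, so both surface and inverse scope are derivable.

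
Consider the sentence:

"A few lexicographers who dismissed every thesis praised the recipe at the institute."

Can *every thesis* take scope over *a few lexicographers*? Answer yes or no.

*every thesis* occurs within the relative clause *who dismissed every thesis*.
The relative clause forms an island for QR, so the quantifier is confined to the head noun's restrictor.
Hence only narrow scope for *every thesis* (under *a few lexicographers*) survives.

No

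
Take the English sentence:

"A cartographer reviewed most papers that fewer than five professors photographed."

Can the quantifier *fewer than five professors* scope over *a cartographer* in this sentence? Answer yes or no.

No

*fewer than five professors* sits inside the relative clause *that fewer than five professors photographed* modifying *most papers*.
The relative clause forms an island for QR, so the quantifier is confined to the head noun's restrictor.
So the wide-scope reading for *fewer than five professors* is blocked.
(Only the surface reading survives: one fixed cartographer with respect to all the relevant professors.)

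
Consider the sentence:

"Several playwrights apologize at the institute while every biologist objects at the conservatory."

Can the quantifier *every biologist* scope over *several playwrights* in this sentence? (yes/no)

No

Structurally, *every biologist* is inside the adjunct clause *while every biologist objects at the conservatory*.
Adjunct clauses are scope islands: a quantifier inside an adjunct cannot raise into the matrix clause.
*every biologist* > *several playwrights* would require crossing that boundary, which is illicit.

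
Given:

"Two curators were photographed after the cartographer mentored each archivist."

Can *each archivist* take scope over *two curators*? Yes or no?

No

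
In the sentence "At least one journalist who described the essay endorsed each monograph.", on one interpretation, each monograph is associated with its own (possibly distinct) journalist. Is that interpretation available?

That reading corresponds to *each monograph* > *at least one journalist*.
The relative clause *who described the essay* modifies *at least one journalist*, but *each monograph* is not inside that relative clause — it is an argument of the matrix verb.
Clause-internal QR can adjoin the lower DP above the subject, yielding the inverse reading.

Yes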